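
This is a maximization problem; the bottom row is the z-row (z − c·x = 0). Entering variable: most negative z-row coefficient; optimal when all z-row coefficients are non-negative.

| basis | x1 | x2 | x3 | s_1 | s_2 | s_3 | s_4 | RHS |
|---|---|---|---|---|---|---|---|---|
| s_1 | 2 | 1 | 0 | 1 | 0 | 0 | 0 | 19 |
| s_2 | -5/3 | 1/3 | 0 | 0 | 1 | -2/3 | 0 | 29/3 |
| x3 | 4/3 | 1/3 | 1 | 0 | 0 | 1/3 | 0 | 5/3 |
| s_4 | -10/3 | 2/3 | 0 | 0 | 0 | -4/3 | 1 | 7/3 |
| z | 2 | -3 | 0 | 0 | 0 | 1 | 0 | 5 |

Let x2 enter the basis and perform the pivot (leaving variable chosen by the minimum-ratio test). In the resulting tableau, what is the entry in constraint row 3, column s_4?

Ratio test on column x2 — row 1: 19/1 = 19; row 2: (29/3)/(1/3) = 29; row 3: (5/3)/(1/3) = 5; row 4: (7/3)/(2/3) = 7/2. Minimum is 7/2 at row 4 (s_4 leaves); pivot element 2/3.
Divide row 4 by 2/3; eliminate column x2 from the other rows.
Row 3 update in column s_4: 0 − (1/3)·(3/2) = -1/2.

-1/2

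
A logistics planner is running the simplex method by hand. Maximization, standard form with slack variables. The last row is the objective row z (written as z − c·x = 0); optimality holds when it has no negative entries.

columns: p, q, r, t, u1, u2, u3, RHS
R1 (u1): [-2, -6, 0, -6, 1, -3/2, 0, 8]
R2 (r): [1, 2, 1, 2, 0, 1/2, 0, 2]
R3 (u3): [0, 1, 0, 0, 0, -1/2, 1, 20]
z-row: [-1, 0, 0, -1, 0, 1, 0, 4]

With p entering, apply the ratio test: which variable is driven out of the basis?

r

Column p entries and ratios — u1: -2 ≤ 0, skip; r: 2/1 = 2; u3: 0 ≤ 0, skip.
Smallest ratio is 2 in the row of r, so r leaves.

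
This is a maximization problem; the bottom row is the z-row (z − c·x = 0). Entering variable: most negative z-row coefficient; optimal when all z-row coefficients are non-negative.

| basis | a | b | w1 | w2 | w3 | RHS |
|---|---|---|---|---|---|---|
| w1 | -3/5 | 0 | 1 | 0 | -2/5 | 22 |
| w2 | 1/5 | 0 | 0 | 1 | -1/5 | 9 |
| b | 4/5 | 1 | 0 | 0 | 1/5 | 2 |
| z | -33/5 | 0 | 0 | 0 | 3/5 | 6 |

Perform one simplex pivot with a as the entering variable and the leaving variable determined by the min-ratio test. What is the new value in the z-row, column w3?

9/4

Ratio test on column a — row 1: entry -3/5 ≤ 0; row 2: 9/(1/5) = 45; row 3: 2/(4/5) = 5/2. Minimum is 5/2 at row 3 (b leaves); pivot element 4/5.
Divide row 3 by 4/5; eliminate column a from the other rows.
z-row update in column w3: 3/5 − (-33/5)·(1/4) = 9/4.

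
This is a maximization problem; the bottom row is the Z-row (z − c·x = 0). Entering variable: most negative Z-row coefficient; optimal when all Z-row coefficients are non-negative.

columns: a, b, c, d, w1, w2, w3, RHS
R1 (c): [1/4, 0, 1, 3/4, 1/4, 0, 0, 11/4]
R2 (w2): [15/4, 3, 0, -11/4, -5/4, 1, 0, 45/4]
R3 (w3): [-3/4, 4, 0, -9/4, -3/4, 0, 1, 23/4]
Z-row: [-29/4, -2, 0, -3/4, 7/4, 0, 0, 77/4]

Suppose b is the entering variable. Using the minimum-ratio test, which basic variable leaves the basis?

w3

Column b entries and ratios — c: 0 ≤ 0, skip; w2: (45/4)/3 = 15/4; w3: (23/4)/4 = 23/16.
Smallest ratio is 23/16 in the row of w3, so w3 leaves.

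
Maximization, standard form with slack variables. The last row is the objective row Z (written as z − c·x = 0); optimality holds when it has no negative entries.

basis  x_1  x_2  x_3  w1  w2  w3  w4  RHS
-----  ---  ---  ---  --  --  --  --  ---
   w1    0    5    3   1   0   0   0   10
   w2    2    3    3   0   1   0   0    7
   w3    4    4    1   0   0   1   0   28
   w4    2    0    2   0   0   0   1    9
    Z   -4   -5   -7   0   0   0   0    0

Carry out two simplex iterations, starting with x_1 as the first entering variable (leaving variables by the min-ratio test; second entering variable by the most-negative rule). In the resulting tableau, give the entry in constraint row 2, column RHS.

7/3

Ratio test on column x_1 — row 1: entry 0 ≤ 0; row 2: 7/2 = 7/2; row 3: 28/4 = 7; row 4: 9/2 = 9/2. Minimum is 7/2 at row 2 (w2 leaves); pivot element 2.
Divide row 2 by 2; eliminate column x_1 from the other rows.
Second iteration: most negative Z-row entry is -1 in column x_3, so x_3 enters.
Ratio test on column x_3 — row 1: 10/3 = 10/3; row 2: (7/2)/(3/2) = 7/3; row 3: entry -5 ≤ 0; row 4: entry -1 ≤ 0. Minimum is 7/3 at row 2 (x_1 leaves); pivot element 3/2.
Divide row 2 by 3/2; eliminate column x_3 from the other rows.
After both pivots, the entry at constraint row 2, column RHS is 7/3.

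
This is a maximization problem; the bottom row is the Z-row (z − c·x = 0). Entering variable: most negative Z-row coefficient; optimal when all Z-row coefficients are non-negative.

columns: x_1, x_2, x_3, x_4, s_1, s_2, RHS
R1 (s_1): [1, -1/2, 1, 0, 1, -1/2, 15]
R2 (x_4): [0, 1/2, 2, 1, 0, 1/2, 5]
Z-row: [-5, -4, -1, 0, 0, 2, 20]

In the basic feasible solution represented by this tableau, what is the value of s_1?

15

s_1 is basic (row 1); its value is the RHS of that row, 15.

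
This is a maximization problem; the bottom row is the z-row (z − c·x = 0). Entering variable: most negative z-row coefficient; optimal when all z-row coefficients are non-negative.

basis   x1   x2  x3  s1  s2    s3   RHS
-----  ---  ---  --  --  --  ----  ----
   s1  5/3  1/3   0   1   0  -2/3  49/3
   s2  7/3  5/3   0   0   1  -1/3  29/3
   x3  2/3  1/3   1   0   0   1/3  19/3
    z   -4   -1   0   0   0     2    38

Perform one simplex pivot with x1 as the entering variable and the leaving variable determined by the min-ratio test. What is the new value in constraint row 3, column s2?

-2/7

Ratio test on column x1 — row 1: (49/3)/(5/3) = 49/5; row 2: (29/3)/(7/3) = 29/7; row 3: (19/3)/(2/3) = 19/2. Minimum is 29/7 at row 2 (s2 leaves); pivot element 7/3.
Divide row 2 by 7/3; eliminate column x1 from the other rows.
Row 3 update in column s2: 0 − (2/3)·(3/7) = -2/7.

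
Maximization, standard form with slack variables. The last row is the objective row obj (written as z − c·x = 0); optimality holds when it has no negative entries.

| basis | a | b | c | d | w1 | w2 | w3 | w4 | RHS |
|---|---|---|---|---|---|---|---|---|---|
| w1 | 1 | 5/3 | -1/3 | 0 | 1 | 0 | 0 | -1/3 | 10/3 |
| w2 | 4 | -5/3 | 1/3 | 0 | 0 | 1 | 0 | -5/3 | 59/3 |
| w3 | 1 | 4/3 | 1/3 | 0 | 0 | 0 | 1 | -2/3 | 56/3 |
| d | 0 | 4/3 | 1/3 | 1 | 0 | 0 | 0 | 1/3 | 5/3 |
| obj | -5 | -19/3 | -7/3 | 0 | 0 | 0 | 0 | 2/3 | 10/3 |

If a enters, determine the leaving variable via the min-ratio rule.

Column a entries and ratios — w1: (10/3)/1 = 10/3; w2: (59/3)/4 = 59/12; w3: (56/3)/1 = 56/3; d: 0 ≤ 0, skip.
Smallest ratio is 10/3 in the row of w1, so w1 leaves.

w1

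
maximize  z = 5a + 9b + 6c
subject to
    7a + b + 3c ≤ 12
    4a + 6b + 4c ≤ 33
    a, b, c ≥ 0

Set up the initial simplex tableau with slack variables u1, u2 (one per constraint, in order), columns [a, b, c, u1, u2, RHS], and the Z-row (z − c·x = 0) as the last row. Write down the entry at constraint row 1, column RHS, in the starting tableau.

12

The RHS of constraint 1 is b_1 = 12.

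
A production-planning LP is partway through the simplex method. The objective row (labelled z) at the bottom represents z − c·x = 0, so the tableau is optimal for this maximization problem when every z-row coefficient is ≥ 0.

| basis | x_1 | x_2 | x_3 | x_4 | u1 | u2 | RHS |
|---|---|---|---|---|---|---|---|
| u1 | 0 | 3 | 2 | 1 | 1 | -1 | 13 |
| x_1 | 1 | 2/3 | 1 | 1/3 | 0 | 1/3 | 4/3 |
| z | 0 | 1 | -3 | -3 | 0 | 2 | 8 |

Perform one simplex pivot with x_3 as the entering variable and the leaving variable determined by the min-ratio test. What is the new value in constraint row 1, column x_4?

1/3

Ratio test on column x_3 — row 1: 13/2 = 13/2; row 2: (4/3)/1 = 4/3. Minimum is 4/3 at row 2 (x_1 leaves); pivot element 1.
Divide row 2 by 1; eliminate column x_3 from the other rows.
Row 1 update in column x_4: 1 − 2·(1/3) = 1/3.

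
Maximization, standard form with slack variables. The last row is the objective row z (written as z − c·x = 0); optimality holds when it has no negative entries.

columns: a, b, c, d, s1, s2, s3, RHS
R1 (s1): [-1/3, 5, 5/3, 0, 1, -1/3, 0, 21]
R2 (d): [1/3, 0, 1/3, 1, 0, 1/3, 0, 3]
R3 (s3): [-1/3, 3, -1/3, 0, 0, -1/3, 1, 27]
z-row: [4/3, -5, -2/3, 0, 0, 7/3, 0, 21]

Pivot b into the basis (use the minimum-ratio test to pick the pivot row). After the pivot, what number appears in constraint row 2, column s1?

Ratio test on column b — row 1: 21/5 = 21/5; row 2: entry 0 ≤ 0; row 3: 27/3 = 9. Minimum is 21/5 at row 1 (s1 leaves); pivot element 5.
Divide row 1 by 5; eliminate column b from the other rows.
Row 2 update in column s1: 0 − 0·(1/5) = 0.

0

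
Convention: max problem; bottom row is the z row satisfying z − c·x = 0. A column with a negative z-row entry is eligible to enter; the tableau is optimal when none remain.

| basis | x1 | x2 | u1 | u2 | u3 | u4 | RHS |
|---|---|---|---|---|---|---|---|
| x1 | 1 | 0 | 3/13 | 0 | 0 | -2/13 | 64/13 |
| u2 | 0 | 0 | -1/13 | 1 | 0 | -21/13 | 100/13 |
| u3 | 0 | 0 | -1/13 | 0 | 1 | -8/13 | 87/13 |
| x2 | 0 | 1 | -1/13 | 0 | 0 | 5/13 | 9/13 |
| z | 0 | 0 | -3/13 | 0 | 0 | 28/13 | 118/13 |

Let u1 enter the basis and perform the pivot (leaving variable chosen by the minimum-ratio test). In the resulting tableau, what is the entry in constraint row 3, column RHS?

25/3

Ratio test on column u1 — row 1: (64/13)/(3/13) = 64/3; row 2: entry -1/13 ≤ 0; row 3: entry -1/13 ≤ 0; row 4: entry -1/13 ≤ 0. Minimum is 64/3 at row 1 (x1 leaves); pivot element 3/13.
Divide row 1 by 3/13; eliminate column u1 from the other rows.
Row 3 update in column RHS: 87/13 − (-1/13)·(64/3) = 25/3.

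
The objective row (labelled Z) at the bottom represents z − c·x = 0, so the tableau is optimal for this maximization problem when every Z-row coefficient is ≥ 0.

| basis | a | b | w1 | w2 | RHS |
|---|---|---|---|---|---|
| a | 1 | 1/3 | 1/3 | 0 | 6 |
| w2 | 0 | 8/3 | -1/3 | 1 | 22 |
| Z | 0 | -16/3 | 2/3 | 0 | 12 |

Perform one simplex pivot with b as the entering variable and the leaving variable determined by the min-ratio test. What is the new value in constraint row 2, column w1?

Ratio test on column b — row 1: 6/(1/3) = 18; row 2: 22/(8/3) = 33/4. Minimum is 33/4 at row 2 (w2 leaves); pivot element 8/3.
Divide row 2 by 8/3; eliminate column b from the other rows.
In the new row 2, the w1 entry is the old entry divided by the pivot: (-1/3)/(8/3) = -1/8.

-1/8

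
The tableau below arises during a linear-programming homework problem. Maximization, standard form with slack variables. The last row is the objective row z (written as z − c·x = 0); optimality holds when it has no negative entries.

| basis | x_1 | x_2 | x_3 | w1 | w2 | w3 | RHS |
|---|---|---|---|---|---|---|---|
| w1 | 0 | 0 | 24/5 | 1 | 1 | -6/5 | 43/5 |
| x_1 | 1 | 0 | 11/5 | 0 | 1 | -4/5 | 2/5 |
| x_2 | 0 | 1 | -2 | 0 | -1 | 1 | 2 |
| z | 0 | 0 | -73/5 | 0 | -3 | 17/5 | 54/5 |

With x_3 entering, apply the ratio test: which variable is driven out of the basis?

Column x_3 entries and ratios — w1: (43/5)/(24/5) = 43/24; x_1: (2/5)/(11/5) = 2/11; x_2: -2 ≤ 0, skip.
Smallest ratio is 2/11 in the row of x_1, so x_1 leaves.

x_1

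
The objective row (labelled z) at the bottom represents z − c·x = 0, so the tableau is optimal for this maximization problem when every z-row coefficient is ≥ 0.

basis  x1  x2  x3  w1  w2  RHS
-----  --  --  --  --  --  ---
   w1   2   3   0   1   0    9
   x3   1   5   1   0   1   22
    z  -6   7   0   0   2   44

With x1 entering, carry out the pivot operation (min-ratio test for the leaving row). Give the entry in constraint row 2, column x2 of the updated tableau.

7/2

Ratio test on column x1 — row 1: 9/2 = 9/2; row 2: 22/1 = 22. Minimum is 9/2 at row 1 (w1 leaves); pivot element 2.
Divide row 1 by 2; eliminate column x1 from the other rows.
Row 2 update in column x2: 5 − 1·(3/2) = 7/2.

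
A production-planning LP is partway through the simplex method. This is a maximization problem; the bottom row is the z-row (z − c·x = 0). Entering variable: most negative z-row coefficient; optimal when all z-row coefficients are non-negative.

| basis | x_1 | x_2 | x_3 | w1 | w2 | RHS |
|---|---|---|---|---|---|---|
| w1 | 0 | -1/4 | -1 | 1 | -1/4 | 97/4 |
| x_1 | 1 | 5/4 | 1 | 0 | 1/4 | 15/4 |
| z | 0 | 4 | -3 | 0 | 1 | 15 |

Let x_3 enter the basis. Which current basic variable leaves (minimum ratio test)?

x_1

Column x_3 entries and ratios — w1: -1 ≤ 0, skip; x_1: (15/4)/1 = 15/4.
Smallest ratio is 15/4 in the row of x_1, so x_1 leaves.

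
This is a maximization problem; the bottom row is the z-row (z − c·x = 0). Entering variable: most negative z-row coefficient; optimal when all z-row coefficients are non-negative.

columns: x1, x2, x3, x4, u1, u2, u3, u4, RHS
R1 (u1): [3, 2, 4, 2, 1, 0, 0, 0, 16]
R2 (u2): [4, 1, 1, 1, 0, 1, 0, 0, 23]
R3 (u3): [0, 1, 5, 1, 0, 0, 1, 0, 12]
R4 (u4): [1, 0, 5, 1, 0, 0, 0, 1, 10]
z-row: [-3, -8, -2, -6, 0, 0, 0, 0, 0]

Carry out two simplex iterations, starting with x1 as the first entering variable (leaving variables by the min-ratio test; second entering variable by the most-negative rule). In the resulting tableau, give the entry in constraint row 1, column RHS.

Ratio test on column x1 — row 1: 16/3 = 16/3; row 2: 23/4 = 23/4; row 3: entry 0 ≤ 0; row 4: 10/1 = 10. Minimum is 16/3 at row 1 (u1 leaves); pivot element 3.
Divide row 1 by 3; eliminate column x1 from the other rows.
Second iteration: most negative z-row entry is -6 in column x2, so x2 enters.
Ratio test on column x2 — row 1: (16/3)/(2/3) = 8; row 2: entry -5/3 ≤ 0; row 3: 12/1 = 12; row 4: entry -2/3 ≤ 0. Minimum is 8 at row 1 (x1 leaves); pivot element 2/3.
Divide row 1 by 2/3; eliminate column x2 from the other rows.
After both pivots, the entry at constraint row 1, column RHS is 8.

8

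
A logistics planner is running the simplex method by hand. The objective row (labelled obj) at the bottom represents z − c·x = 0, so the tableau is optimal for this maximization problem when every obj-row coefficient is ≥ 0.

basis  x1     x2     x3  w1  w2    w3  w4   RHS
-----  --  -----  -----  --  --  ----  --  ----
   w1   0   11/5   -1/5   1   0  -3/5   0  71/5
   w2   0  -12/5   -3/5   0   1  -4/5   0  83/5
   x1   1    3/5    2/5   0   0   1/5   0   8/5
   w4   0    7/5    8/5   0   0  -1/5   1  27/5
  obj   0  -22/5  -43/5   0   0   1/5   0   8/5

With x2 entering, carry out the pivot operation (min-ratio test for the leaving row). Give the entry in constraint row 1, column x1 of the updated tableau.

Ratio test on column x2 — row 1: (71/5)/(11/5) = 71/11; row 2: entry -12/5 ≤ 0; row 3: (8/5)/(3/5) = 8/3; row 4: (27/5)/(7/5) = 27/7. Minimum is 8/3 at row 3 (x1 leaves); pivot element 3/5.
Divide row 3 by 3/5; eliminate column x2 from the other rows.
Row 1 update in column x1: 0 − (11/5)·(5/3) = -11/3.

-11/3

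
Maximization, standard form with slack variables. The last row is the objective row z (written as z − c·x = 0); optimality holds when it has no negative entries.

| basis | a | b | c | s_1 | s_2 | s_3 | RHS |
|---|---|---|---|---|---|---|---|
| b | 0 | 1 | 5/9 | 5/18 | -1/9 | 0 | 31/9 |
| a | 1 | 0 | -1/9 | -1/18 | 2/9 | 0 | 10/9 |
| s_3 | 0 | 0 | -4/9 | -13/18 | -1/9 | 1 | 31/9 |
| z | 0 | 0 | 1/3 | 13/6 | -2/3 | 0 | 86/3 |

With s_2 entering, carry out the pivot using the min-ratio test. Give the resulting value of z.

32

Ratio test on column s_2 — row 1: entry -1/9 ≤ 0; row 2: (10/9)/(2/9) = 5; row 3: entry -1/9 ≤ 0. Minimum is 5 at row 2 (a leaves); pivot element 2/9.
Pivot on row 2; the z-row RHS becomes 86/3 − (-2/3)·5 = 32.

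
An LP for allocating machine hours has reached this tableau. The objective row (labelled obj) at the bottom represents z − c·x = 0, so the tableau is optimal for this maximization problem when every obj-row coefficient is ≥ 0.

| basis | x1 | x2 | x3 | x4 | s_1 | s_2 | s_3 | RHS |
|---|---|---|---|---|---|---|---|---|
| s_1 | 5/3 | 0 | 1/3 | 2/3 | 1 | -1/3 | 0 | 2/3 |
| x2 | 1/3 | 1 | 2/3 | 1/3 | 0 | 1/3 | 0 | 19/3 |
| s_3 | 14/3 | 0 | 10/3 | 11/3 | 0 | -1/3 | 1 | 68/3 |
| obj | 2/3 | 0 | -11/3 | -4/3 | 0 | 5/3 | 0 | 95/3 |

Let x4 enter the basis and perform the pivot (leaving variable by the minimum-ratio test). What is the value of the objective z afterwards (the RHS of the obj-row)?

Ratio test on column x4 — row 1: (2/3)/(2/3) = 1; row 2: (19/3)/(1/3) = 19; row 3: (68/3)/(11/3) = 68/11. Minimum is 1 at row 1 (s_1 leaves); pivot element 2/3.
Pivot on row 1; the obj-row RHS becomes 95/3 − (-4/3)·1 = 33.

33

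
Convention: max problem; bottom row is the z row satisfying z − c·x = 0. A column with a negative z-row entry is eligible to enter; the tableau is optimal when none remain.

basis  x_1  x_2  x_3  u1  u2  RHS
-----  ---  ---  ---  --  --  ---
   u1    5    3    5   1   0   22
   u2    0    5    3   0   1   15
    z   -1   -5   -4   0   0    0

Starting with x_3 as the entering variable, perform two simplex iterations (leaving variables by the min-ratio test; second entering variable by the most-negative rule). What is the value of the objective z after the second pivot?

305/16

Ratio test on column x_3 — row 1: 22/5 = 22/5; row 2: 15/3 = 5. Minimum is 22/5 at row 1 (u1 leaves); pivot element 5.
Pivot on row 1; the z-row RHS becomes 0 − (-4)·(22/5) = 88/5.
Next entering variable (most negative z-row entry -13/5): x_2.
Ratio test on column x_2 — row 1: (22/5)/(3/5) = 22/3; row 2: (9/5)/(16/5) = 9/16. Minimum is 9/16 at row 2 (u2 leaves); pivot element 16/5.
After the second pivot the z-row RHS is 88/5 − (-13/5)·(9/16) = 305/16.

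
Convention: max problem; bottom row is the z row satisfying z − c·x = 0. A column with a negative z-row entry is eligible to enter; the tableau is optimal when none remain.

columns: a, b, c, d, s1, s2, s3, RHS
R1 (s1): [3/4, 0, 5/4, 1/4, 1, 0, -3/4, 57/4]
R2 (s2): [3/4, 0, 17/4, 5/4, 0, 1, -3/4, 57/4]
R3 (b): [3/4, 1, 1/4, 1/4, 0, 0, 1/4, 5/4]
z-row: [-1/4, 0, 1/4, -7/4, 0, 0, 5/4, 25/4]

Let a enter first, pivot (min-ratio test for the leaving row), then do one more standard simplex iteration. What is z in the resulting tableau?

Ratio test on column a — row 1: (57/4)/(3/4) = 19; row 2: (57/4)/(3/4) = 19; row 3: (5/4)/(3/4) = 5/3. Minimum is 5/3 at row 3 (b leaves); pivot element 3/4.
Pivot on row 3; the z-row RHS becomes 25/4 − (-1/4)·(5/3) = 20/3.
Next entering variable (most negative z-row entry -5/3): d.
Ratio test on column d — row 1: entry 0 ≤ 0; row 2: 13/1 = 13; row 3: (5/3)/(1/3) = 5. Minimum is 5 at row 3 (a leaves); pivot element 1/3.
After the second pivot the z-row RHS is 20/3 − (-5/3)·5 = 15.

15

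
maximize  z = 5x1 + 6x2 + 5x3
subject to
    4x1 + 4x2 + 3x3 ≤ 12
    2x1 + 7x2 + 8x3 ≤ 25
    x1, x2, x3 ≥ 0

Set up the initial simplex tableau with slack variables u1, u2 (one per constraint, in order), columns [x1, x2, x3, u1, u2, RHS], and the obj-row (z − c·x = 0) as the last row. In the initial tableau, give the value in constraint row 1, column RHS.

The RHS of constraint 1 is b_1 = 12.

12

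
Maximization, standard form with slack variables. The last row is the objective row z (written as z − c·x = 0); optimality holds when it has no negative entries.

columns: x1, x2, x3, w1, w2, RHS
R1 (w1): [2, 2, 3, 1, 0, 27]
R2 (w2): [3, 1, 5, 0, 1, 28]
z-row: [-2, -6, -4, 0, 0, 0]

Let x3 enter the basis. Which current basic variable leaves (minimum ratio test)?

w2

Column x3 entries and ratios — w1: 27/3 = 9; w2: 28/5 = 28/5.
Smallest ratio is 28/5 in the row of w2, so w2 leaves.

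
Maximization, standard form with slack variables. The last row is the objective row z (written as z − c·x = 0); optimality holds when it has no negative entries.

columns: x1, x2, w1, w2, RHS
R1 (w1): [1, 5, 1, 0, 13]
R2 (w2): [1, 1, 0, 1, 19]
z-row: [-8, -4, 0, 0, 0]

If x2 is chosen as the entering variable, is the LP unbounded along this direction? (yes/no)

no

Column x2 has positive entries in row(s) 1, 2, so the ratio test bounds it — not unbounded.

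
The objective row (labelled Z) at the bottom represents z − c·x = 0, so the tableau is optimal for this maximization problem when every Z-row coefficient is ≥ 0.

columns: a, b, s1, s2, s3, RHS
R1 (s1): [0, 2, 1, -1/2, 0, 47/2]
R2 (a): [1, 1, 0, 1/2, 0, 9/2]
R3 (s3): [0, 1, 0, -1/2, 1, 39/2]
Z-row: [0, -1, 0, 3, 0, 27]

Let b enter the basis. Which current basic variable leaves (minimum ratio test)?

a

Column b entries and ratios — s1: (47/2)/2 = 47/4; a: (9/2)/1 = 9/2; s3: (39/2)/1 = 39/2.
Smallest ratio is 9/2 in the row of a, so a leaves.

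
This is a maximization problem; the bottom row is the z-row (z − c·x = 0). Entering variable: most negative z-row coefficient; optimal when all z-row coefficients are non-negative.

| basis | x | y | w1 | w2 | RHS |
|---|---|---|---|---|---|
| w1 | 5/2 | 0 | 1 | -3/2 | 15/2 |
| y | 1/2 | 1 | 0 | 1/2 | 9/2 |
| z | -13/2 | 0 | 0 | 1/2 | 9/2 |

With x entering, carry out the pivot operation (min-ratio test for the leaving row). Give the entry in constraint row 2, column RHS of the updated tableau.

3

Ratio test on column x — row 1: (15/2)/(5/2) = 3; row 2: (9/2)/(1/2) = 9. Minimum is 3 at row 1 (w1 leaves); pivot element 5/2.
Divide row 1 by 5/2; eliminate column x from the other rows.
Row 2 update in column RHS: 9/2 − (1/2)·3 = 3.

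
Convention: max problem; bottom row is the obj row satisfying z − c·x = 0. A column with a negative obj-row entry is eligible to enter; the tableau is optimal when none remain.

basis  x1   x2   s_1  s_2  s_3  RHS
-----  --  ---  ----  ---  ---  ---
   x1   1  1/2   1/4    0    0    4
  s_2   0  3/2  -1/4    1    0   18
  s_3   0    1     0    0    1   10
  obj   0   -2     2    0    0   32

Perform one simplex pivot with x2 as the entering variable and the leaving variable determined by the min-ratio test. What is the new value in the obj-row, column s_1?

3

Ratio test on column x2 — row 1: 4/(1/2) = 8; row 2: 18/(3/2) = 12; row 3: 10/1 = 10. Minimum is 8 at row 1 (x1 leaves); pivot element 1/2.
Divide row 1 by 1/2; eliminate column x2 from the other rows.
obj-row update in column s_1: 2 − (-2)·(1/2) = 3.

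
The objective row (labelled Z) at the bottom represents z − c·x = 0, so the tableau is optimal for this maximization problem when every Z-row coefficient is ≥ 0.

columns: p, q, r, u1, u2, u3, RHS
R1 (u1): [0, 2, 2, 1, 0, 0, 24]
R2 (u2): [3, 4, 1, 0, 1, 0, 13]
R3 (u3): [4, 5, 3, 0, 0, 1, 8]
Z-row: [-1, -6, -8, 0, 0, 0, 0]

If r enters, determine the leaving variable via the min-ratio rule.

u3

Column r entries and ratios — u1: 24/2 = 12; u2: 13/1 = 13; u3: 8/3 = 8/3.
Smallest ratio is 8/3 in the row of u3, so u3 leaves.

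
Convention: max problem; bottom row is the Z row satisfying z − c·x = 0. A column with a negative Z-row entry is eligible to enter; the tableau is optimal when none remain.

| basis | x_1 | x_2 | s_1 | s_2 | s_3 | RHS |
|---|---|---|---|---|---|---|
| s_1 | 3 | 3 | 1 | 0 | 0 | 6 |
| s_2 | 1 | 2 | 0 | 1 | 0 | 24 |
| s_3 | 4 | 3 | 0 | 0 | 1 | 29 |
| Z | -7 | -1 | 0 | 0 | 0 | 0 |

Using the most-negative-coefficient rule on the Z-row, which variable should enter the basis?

Negative Z-row entries: x_1: -7, x_2: -1.
The most negative is -7 in column x_1, so x_1 enters.

x_1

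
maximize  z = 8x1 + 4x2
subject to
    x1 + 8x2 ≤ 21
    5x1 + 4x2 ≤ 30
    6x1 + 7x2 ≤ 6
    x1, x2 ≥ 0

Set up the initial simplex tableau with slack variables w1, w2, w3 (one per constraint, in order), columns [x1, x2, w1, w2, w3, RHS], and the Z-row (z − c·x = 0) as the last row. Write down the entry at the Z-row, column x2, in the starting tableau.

The Z-row carries the negated objective coefficients: the x2 entry is -4.

-4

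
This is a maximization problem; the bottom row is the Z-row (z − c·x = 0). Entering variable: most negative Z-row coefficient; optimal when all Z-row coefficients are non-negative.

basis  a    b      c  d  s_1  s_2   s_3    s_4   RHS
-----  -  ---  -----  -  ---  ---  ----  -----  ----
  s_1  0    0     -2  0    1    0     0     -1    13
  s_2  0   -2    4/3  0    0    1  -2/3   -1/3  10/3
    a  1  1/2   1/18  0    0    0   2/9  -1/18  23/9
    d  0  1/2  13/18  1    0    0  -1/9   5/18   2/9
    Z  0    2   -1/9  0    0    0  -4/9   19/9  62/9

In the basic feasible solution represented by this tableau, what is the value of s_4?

s_4 is not in the basis, so in the current basic feasible solution s_4 = 0.

0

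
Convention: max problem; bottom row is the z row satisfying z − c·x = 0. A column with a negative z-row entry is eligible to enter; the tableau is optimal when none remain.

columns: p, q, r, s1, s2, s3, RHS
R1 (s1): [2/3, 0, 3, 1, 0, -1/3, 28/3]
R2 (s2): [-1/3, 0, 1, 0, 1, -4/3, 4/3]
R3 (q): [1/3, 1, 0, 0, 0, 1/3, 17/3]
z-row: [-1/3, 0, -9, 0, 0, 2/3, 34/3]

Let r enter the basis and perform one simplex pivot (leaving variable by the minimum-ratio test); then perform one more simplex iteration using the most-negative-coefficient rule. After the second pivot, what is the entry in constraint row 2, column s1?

Ratio test on column r — row 1: (28/3)/3 = 28/9; row 2: (4/3)/1 = 4/3; row 3: entry 0 ≤ 0. Minimum is 4/3 at row 2 (s2 leaves); pivot element 1.
Divide row 2 by 1; eliminate column r from the other rows.
Second iteration: most negative z-row entry is -34/3 in column s3, so s3 enters.
Ratio test on column s3 — row 1: (16/3)/(11/3) = 16/11; row 2: entry -4/3 ≤ 0; row 3: (17/3)/(1/3) = 17. Minimum is 16/11 at row 1 (s1 leaves); pivot element 11/3.
Divide row 1 by 11/3; eliminate column s3 from the other rows.
After both pivots, the entry at constraint row 2, column s1 is 4/11.

4/11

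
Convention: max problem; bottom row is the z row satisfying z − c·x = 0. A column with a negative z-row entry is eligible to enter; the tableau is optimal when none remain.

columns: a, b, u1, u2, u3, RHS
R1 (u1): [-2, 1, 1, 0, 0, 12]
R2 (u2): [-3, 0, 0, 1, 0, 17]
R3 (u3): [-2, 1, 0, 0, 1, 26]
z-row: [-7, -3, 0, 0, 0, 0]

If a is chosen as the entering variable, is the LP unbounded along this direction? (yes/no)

yes

Every constraint-row entry in column a is ≤ 0, so increasing a is unbounded.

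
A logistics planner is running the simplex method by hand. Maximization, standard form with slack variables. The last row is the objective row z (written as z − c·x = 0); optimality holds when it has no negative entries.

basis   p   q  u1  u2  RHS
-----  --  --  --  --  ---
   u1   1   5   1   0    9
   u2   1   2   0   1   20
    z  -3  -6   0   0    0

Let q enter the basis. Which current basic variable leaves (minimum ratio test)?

u1

Column q entries and ratios — u1: 9/5 = 9/5; u2: 20/2 = 10.
Smallest ratio is 9/5 in the row of u1, so u1 leaves.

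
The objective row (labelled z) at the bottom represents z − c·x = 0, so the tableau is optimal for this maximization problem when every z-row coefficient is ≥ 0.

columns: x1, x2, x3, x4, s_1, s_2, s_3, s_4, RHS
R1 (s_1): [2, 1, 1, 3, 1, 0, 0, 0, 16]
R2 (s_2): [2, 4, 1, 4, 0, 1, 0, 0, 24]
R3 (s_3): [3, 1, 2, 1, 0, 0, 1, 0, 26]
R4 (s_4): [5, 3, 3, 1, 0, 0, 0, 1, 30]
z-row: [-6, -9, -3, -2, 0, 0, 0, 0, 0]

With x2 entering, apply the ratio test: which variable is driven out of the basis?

s_2

Column x2 entries and ratios — s_1: 16/1 = 16; s_2: 24/4 = 6; s_3: 26/1 = 26; s_4: 30/3 = 10.
Smallest ratio is 6 in the row of s_2, so s_2 leaves.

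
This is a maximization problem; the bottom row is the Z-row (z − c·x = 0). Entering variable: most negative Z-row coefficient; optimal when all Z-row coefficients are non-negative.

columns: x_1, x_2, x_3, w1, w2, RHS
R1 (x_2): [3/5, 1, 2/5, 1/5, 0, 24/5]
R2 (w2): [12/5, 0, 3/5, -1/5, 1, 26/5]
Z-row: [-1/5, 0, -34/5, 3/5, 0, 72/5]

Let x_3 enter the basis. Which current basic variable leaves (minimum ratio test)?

Column x_3 entries and ratios — x_2: (24/5)/(2/5) = 12; w2: (26/5)/(3/5) = 26/3.
Smallest ratio is 26/3 in the row of w2, so w2 leaves.

w2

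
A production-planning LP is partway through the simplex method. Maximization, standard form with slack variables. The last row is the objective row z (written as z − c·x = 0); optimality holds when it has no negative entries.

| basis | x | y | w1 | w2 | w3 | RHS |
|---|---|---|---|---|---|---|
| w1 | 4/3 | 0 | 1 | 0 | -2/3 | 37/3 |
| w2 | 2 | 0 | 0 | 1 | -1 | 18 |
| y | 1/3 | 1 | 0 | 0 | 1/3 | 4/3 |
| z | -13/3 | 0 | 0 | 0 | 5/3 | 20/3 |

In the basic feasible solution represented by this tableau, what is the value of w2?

w2 is basic (row 2); its value is the RHS of that row, 18.

18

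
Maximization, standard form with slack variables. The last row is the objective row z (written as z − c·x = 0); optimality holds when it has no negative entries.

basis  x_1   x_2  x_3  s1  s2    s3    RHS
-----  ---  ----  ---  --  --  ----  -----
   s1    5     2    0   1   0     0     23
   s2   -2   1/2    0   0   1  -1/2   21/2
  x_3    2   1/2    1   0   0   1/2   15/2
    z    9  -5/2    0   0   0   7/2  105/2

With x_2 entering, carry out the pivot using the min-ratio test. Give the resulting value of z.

Ratio test on column x_2 — row 1: 23/2 = 23/2; row 2: (21/2)/(1/2) = 21; row 3: (15/2)/(1/2) = 15. Minimum is 23/2 at row 1 (s1 leaves); pivot element 2.
Pivot on row 1; the z-row RHS becomes 105/2 − (-5/2)·(23/2) = 325/4.

325/4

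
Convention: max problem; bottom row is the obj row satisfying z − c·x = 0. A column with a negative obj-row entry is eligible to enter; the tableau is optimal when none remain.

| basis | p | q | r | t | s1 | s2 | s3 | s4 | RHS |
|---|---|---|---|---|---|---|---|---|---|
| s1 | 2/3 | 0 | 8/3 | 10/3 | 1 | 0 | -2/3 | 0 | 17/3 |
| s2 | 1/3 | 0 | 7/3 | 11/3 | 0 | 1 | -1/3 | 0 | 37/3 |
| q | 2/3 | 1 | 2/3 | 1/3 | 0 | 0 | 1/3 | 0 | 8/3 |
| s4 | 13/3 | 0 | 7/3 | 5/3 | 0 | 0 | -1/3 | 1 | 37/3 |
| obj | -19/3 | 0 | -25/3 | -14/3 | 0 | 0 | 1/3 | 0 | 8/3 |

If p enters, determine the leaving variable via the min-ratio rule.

s4

Column p entries and ratios — s1: (17/3)/(2/3) = 17/2; s2: (37/3)/(1/3) = 37; q: (8/3)/(2/3) = 4; s4: (37/3)/(13/3) = 37/13.
Smallest ratio is 37/13 in the row of s4, so s4 leaves.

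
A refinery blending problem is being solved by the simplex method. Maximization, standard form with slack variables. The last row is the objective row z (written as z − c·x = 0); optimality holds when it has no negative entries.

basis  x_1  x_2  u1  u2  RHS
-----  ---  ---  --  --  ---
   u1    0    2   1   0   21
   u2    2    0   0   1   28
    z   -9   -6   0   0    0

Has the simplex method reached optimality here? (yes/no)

no

The z-row has a negative entry -9 in column x_1, so it is not optimal.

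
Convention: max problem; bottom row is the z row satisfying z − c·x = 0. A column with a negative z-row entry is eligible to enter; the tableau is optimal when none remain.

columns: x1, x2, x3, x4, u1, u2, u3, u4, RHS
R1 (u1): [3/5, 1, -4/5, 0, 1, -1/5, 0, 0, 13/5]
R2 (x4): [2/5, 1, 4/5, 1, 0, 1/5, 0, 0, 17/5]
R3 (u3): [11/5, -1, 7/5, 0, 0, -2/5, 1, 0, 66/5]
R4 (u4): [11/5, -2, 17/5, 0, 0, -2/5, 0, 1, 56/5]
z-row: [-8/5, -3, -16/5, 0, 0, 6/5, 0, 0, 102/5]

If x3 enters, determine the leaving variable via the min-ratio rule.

u4

Column x3 entries and ratios — u1: -4/5 ≤ 0, skip; x4: (17/5)/(4/5) = 17/4; u3: (66/5)/(7/5) = 66/7; u4: (56/5)/(17/5) = 56/17.
Smallest ratio is 56/17 in the row of u4, so u4 leaves.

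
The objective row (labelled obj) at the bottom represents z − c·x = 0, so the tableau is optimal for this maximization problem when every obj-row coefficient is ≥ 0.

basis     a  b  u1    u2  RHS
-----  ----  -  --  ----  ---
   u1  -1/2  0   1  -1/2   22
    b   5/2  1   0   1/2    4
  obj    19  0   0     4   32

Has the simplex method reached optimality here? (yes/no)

yes

Every obj-row coefficient is ≥ 0, so the tableau is optimal.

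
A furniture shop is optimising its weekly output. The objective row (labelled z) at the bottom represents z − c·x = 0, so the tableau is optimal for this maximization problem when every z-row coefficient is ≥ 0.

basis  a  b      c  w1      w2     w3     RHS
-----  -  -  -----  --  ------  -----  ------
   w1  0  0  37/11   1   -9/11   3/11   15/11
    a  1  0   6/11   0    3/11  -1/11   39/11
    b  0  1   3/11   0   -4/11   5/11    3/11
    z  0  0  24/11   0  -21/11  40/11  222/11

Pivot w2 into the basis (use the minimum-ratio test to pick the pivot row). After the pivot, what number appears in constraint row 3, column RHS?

5

Ratio test on column w2 — row 1: entry -9/11 ≤ 0; row 2: (39/11)/(3/11) = 13; row 3: entry -4/11 ≤ 0. Minimum is 13 at row 2 (a leaves); pivot element 3/11.
Divide row 2 by 3/11; eliminate column w2 from the other rows.
Row 3 update in column RHS: 3/11 − (-4/11)·13 = 5.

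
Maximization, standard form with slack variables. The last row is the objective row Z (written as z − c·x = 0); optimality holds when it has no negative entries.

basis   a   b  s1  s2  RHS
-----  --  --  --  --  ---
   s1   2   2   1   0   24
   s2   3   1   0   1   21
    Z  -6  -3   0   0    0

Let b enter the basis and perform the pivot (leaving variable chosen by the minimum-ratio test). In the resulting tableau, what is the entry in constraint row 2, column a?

2

Ratio test on column b — row 1: 24/2 = 12; row 2: 21/1 = 21. Minimum is 12 at row 1 (s1 leaves); pivot element 2.
Divide row 1 by 2; eliminate column b from the other rows.
Row 2 update in column a: 3 − 1·1 = 2.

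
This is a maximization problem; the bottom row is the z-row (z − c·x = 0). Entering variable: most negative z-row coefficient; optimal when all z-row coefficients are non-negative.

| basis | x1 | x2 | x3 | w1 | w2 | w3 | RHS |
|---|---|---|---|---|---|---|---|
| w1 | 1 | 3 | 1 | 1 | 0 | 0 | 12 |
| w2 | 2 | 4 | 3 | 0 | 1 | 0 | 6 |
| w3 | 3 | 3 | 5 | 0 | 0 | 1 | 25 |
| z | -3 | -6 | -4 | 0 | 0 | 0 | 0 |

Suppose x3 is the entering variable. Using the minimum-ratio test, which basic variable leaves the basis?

Column x3 entries and ratios — w1: 12/1 = 12; w2: 6/3 = 2; w3: 25/5 = 5.
Smallest ratio is 2 in the row of w2, so w2 leaves.

w2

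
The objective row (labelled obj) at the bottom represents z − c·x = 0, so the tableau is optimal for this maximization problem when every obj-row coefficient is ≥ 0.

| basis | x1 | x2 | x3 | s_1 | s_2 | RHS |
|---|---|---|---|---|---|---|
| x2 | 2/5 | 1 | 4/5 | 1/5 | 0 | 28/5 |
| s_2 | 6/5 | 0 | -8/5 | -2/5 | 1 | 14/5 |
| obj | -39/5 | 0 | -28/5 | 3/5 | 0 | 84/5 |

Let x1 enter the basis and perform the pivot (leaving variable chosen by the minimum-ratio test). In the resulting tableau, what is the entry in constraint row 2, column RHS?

7/3

Ratio test on column x1 — row 1: (28/5)/(2/5) = 14; row 2: (14/5)/(6/5) = 7/3. Minimum is 7/3 at row 2 (s_2 leaves); pivot element 6/5.
Divide row 2 by 6/5; eliminate column x1 from the other rows.
In the new row 2, the RHS entry is the old entry divided by the pivot: (14/5)/(6/5) = 7/3.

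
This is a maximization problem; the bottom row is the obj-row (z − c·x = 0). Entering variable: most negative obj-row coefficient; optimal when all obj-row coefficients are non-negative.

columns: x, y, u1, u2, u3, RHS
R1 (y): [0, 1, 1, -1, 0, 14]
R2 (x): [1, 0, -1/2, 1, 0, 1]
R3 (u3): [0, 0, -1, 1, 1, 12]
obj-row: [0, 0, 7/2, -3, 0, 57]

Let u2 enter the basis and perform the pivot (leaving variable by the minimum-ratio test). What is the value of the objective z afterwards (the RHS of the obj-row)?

60

Ratio test on column u2 — row 1: entry -1 ≤ 0; row 2: 1/1 = 1; row 3: 12/1 = 12. Minimum is 1 at row 2 (x leaves); pivot element 1.
Pivot on row 2; the obj-row RHS becomes 57 − (-3)·1 = 60.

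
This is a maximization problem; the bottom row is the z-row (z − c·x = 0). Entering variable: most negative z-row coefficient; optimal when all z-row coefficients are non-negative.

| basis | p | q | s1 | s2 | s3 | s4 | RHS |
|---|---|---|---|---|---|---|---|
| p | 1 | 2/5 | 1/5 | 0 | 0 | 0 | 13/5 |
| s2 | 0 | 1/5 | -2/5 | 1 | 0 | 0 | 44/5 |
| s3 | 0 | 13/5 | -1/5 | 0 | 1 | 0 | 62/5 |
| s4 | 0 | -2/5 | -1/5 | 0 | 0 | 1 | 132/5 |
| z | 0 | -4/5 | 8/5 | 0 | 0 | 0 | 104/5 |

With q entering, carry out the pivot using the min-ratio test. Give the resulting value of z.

Ratio test on column q — row 1: (13/5)/(2/5) = 13/2; row 2: (44/5)/(1/5) = 44; row 3: (62/5)/(13/5) = 62/13; row 4: entry -2/5 ≤ 0. Minimum is 62/13 at row 3 (s3 leaves); pivot element 13/5.
Pivot on row 3; the z-row RHS becomes 104/5 − (-4/5)·(62/13) = 320/13.

320/13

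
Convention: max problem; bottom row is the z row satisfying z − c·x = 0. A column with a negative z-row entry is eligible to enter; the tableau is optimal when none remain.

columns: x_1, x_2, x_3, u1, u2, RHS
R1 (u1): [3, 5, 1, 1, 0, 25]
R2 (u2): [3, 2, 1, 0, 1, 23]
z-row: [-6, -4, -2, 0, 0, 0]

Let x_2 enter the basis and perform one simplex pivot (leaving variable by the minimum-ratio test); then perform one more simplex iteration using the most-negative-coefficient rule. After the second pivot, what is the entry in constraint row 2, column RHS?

Ratio test on column x_2 — row 1: 25/5 = 5; row 2: 23/2 = 23/2. Minimum is 5 at row 1 (u1 leaves); pivot element 5.
Divide row 1 by 5; eliminate column x_2 from the other rows.
Second iteration: most negative z-row entry is -18/5 in column x_1, so x_1 enters.
Ratio test on column x_1 — row 1: 5/(3/5) = 25/3; row 2: 13/(9/5) = 65/9. Minimum is 65/9 at row 2 (u2 leaves); pivot element 9/5.
Divide row 2 by 9/5; eliminate column x_1 from the other rows.
After both pivots, the entry at constraint row 2, column RHS is 65/9.

65/9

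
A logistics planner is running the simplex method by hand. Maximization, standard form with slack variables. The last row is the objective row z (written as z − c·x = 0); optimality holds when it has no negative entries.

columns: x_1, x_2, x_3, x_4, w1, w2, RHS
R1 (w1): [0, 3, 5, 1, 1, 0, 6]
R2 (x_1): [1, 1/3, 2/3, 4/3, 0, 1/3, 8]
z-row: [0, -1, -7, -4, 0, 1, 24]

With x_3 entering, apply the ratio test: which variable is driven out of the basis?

w1

Column x_3 entries and ratios — w1: 6/5 = 6/5; x_1: 8/(2/3) = 12.
Smallest ratio is 6/5 in the row of w1, so w1 leaves.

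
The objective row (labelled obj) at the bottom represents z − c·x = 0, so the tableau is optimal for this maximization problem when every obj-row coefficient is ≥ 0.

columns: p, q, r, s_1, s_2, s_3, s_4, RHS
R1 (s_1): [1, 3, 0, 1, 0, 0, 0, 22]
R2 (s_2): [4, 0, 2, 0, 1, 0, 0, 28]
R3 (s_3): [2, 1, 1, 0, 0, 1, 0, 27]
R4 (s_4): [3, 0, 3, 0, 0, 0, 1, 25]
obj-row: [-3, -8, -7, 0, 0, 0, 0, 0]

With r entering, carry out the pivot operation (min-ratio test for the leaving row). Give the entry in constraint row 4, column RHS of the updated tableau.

25/3

Ratio test on column r — row 1: entry 0 ≤ 0; row 2: 28/2 = 14; row 3: 27/1 = 27; row 4: 25/3 = 25/3. Minimum is 25/3 at row 4 (s_4 leaves); pivot element 3.
Divide row 4 by 3; eliminate column r from the other rows.
In the new row 4, the RHS entry is the old entry divided by the pivot: 25/3 = 25/3.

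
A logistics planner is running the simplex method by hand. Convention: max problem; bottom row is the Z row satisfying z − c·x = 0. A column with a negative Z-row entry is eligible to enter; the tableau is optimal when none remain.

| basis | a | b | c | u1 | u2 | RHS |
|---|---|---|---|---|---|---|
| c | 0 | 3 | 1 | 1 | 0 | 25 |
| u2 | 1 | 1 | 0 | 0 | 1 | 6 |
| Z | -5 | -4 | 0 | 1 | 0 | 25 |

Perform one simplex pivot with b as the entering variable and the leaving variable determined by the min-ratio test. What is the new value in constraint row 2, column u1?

0

Ratio test on column b — row 1: 25/3 = 25/3; row 2: 6/1 = 6. Minimum is 6 at row 2 (u2 leaves); pivot element 1.
Divide row 2 by 1; eliminate column b from the other rows.
In the new row 2, the u1 entry is the old entry divided by the pivot: 0/1 = 0.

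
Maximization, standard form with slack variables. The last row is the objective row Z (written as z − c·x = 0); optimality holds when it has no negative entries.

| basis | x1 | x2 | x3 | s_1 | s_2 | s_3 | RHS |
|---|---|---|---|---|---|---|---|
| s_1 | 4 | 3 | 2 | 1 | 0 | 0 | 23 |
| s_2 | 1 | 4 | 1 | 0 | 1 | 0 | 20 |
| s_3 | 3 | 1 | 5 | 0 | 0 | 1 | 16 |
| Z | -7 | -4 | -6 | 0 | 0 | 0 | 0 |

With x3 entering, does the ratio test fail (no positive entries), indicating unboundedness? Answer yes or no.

no

Column x3 has positive entries in row(s) 1, 2, 3, so the ratio test bounds it — not unbounded.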